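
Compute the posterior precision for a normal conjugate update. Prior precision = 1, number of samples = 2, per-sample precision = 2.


tau_post = tau_0 + n * tau
= 1 + 2 * 2 = 5

5


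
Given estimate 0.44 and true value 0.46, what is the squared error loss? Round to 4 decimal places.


Squared error = (estimate - true)^2
Difference = -0.02
Loss = -0.02^2 = 0.0004

0.0004


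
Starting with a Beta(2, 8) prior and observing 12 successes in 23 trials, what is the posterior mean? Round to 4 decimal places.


Posterior parameters: alpha = 2 + 12 = 14
beta = 8 + 11 = 19
Posterior mean = alpha / (alpha + beta) = 14 / 33
= 0.4242

0.4242


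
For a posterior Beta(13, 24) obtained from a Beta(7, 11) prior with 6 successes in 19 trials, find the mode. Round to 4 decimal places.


Mode = (alpha - 1) / (alpha + beta - 2)
= 12 / 35
= 0.3429

0.3429


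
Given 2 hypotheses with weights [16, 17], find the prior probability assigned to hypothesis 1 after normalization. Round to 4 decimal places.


To normalize, divide each weight by the sum of all weights.
Sum = 33
Prior(H1) = 16/33 = 0.4848

0.4848


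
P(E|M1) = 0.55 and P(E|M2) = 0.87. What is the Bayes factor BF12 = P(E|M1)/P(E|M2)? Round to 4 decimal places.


Bayes factor BF12 = P(E|M1) / P(E|M2)
= 0.55 / 0.87
= 0.6322

0.6322


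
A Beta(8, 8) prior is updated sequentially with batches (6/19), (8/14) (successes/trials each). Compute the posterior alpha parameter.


Sequential conjugate updating is equivalent to a single batch update.
Total successes across all batches = 14
alpha_posterior = alpha_prior + total_successes = 8 + 14
= 22

22


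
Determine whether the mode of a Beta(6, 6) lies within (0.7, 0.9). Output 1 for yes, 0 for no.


First find the mode: (a-1)/(a+b-2) = 0.5
Is 0.5 in (0.7, 0.9)? 0

0


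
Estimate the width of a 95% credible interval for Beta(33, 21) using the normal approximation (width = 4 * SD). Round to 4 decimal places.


For Beta(a,b): Var = ab/((a+b)^2(a+b+1))
Var = 0.0043, SD = 0.0657
Approximate 95% CI width = 4 * 0.0657 = 0.2629

0.2629


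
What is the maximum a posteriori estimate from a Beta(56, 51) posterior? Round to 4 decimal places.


The MAP estimate equals the mode of the distribution.
Mode of Beta(a,b) = (a-1)/(a+b-2)
= 55/105
= 0.5238

0.5238


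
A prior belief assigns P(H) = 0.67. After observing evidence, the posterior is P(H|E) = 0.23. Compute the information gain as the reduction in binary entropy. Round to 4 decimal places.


H(prior) = -0.67*log2(0.67) - 0.33*log2(0.33)
= 0.9149
H(post) = -0.23*log2(0.23) - 0.77*log2(0.77)
= 0.778
IG = 0.9149 - 0.778 = 0.1369

0.1369


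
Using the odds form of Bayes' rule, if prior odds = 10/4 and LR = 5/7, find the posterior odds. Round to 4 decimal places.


Bayes' rule in odds form: posterior odds = prior odds * LR
= (10 * 5) / (4 * 7)
= 50/28 = 1.7857

1.7857


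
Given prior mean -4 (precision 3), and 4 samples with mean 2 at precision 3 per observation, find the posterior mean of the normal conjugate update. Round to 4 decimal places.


The posterior mean is a precision-weighted average of prior and data.
Post. prec. = 3 + 12 = 15
Post. mean = (-12 + 24)/15 = 12/15 = 0.8

0.8


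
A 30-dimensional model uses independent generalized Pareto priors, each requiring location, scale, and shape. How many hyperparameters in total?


Per parameter: 3 (location, scale, and shape).
Total = 30 * 3 = 90

90


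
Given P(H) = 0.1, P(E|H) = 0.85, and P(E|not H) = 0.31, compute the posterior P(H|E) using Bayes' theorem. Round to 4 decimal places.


By Bayes' theorem: P(H|E) = P(E|H)*P(H) / P(E)
P(E) = P(E|H)*P(H) + P(E|not H)*P(not H)
P(E) = 0.85*0.1 + 0.31*0.9 = 0.364
P(H|E) = 0.85*0.1 / 0.364 = 0.2335

0.2335


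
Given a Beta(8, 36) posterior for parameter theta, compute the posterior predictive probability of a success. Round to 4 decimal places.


For a Beta-Bernoulli model, the predictive probability is the mean:
P(success) = 8/(8+36) = 8/44 = 0.1818

0.1818


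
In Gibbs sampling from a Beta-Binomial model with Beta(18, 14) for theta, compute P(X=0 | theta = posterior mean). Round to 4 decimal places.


Posterior mean = alpha/(alpha+beta) = 18/32 = 0.5625
P(X=0|theta=mean) = 1 - theta = 0.4375

0.4375


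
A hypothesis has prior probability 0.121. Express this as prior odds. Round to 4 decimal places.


Odds = P(H) / P(not H) = 0.121 / 0.879
= 0.1377

0.1377


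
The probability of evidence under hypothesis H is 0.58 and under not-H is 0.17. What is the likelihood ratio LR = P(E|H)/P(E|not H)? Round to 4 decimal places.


LR = 0.58 / 0.17
= 3.4118

3.4118


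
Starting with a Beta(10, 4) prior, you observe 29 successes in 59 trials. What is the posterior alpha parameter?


For a Beta-Binomial conjugate model:
Posterior alpha = prior alpha + number of successes
= 10 + 29 = 39

39


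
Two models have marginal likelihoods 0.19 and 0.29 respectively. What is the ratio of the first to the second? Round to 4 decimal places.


Evidence ratio = 0.19 / 0.29
= 0.6552

0.6552


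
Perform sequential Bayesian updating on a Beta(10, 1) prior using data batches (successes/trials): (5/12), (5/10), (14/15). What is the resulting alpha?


Accumulate successes: 24
Posterior alpha = prior alpha + sum of successes
= 10 + 24 = 34

34


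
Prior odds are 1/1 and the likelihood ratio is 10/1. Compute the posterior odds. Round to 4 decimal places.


Posterior odds = prior odds * likelihood ratio
= (1/1) * (10/1)
= 10 / 1
= 10.0

10.0


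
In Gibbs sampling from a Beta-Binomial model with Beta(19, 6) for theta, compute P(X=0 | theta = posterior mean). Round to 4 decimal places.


Posterior mean = alpha/(alpha+beta) = 19/25 = 0.76
P(X=0|theta=mean) = 1 - theta = 0.24

0.24


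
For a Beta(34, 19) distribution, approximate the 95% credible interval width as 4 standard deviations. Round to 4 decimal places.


Variance of Beta(a,b) = ab / ((a+b)^2 * (a+b+1))
= 34*19 / ((53)^2 * 54)
= 0.0043
SD = sqrt(0.0043) = 0.0653
Width = 4 * SD = 0.261

0.261


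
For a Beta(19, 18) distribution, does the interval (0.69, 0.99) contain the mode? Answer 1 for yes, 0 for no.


Mode of Beta(a,b) = (a-1)/(a+b-2)
= (19-1)/(19+18-2) = 0.5143
Check: 0.69 <= 0.5143 <= 0.99?
Result: 0

0


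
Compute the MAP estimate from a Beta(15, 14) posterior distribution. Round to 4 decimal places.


MAP = mode of Beta distribution
= (alpha - 1)/(alpha + beta - 2)
= (15-1)/(15+14-2)
= 14/27 = 0.5185

0.5185


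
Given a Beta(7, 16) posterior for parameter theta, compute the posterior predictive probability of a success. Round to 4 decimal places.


For a Beta-Bernoulli model, the predictive probability is the mean:
P(success) = 7/(7+16) = 7/23 = 0.3043

0.3043


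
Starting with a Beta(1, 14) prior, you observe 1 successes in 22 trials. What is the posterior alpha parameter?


For a Beta-Binomial conjugate model:
Posterior alpha = prior alpha + number of successes
= 1 + 1 = 2

2


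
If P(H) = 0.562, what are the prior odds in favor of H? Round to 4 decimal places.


Prior odds = P(H) / (1 - P(H))
= 0.562 / 0.438
= 1.2831

1.2831


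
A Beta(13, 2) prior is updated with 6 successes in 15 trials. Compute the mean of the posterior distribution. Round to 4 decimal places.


After update: Beta(19, 11)
Mean = 19 / (19 + 11) = 19 / 30
= 0.6333

0.6333


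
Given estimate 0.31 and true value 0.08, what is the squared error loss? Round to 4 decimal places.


Squared error = (estimate - true)^2
Difference = 0.23
Loss = 0.23^2 = 0.0529

0.0529


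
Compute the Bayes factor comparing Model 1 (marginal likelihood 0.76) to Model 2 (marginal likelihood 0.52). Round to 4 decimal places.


BF12 = marginal likelihood of M1 / marginal likelihood of M2
= 0.76/0.52
= 1.4615

1.4615


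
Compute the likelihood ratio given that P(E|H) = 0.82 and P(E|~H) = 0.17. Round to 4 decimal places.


LR = P(E|H) / P(E|~H)
= 0.82 / 0.17 = 4.8235

4.8235


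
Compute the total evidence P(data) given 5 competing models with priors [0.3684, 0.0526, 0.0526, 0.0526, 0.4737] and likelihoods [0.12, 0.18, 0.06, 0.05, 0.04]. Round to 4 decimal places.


Marginal likelihood = sum P(model_i) * P(data|model_i)
Model 1: 0.3684 * 0.12 = 0.0442
Model 2: 0.0526 * 0.18 = 0.0095
Model 3: 0.0526 * 0.06 = 0.0032
Model 4: 0.0526 * 0.05 = 0.0026
Model 5: 0.4737 * 0.04 = 0.0189
Total = 0.0784

0.0784


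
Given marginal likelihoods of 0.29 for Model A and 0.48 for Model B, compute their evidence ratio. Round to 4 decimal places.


Ratio = ML(A) / ML(B) = 0.29/0.48
= 0.6042

0.6042


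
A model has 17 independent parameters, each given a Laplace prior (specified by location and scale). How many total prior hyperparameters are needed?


Each Laplace prior needs 2 hyperparameters (location and scale).
Total = 2 * 17 = 34

34


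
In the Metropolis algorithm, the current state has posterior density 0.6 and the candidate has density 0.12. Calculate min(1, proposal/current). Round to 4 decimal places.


Ratio = 0.12/0.6 = 0.2
Acceptance probability = min(1, 0.2)
= 0.2

0.2


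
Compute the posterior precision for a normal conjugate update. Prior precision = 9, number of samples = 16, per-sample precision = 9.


tau_post = tau_0 + n * tau
= 9 + 16 * 9 = 153

153


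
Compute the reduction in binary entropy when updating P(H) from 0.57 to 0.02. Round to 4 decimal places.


H_before = -p*log2(p) - (1-p)*log2(1-p) for p=0.57: 0.9858
H_after for p=0.02: 0.1414
Reduction = 0.9858 - 0.1414 = 0.8444

0.8444


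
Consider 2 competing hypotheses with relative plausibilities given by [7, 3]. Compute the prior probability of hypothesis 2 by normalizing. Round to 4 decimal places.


Sum of weights = 7 + 3 = 10
Normalized prior for H2 = 3 / 10
= 0.3

0.3


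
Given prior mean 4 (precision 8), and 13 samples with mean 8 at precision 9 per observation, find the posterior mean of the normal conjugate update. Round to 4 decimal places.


The posterior mean is a precision-weighted average of prior and data.
Post. prec. = 8 + 117 = 125
Post. mean = (32 + 936)/125 = 968/125 = 7.744

7.744


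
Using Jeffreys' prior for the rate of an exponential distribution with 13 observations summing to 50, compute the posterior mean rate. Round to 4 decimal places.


Jeffreys' prior leads to posterior Gamma(13, 50).
Mean = 13/50 = 0.26

0.26


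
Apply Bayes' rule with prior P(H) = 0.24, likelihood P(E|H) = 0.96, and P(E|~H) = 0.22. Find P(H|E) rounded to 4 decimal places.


Step 1: Compute marginal P(E) = P(E|H)P(H) + P(E|~H)P(~H)
= 0.96*0.24 + 0.22*0.76 = 0.3976
Step 2: P(H|E) = P(E|H)P(H)/P(E) = 0.2304/0.3976
= 0.5795

0.5795


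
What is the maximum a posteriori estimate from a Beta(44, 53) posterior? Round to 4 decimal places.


The MAP estimate equals the mode of the distribution.
Mode of Beta(a,b) = (a-1)/(a+b-2)
= 43/95
= 0.4526

0.4526


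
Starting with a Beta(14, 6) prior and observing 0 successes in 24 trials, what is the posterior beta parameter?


Posterior beta = prior beta + failures
Failures = 24 - 0 = 24
beta_post = 6 + 24 = 30

30


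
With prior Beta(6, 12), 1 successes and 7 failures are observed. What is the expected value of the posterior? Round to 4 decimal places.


Posterior = Beta(7, 19)
E[theta] = alpha/(alpha+beta)
= 7/26 = 0.2692

0.2692


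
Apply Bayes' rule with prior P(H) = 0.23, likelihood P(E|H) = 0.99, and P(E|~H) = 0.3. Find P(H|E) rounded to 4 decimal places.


Step 1: Compute marginal P(E) = P(E|H)P(H) + P(E|~H)P(~H)
= 0.99*0.23 + 0.3*0.77 = 0.4587
Step 2: P(H|E) = P(E|H)P(H)/P(E) = 0.2277/0.4587
= 0.4964

0.4964


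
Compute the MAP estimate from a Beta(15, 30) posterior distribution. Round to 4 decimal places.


MAP = mode of Beta distribution
= (alpha - 1)/(alpha + beta - 2)
= (15-1)/(15+30-2)
= 14/43 = 0.3256

0.3256


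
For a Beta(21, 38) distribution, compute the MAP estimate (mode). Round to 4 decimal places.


MAP = mode = (a-1)/(a+b-2)
= (21-1)/(21+38-2)
= 20/57 = 0.3509

0.3509


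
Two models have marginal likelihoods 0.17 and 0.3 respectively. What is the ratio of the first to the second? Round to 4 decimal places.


Evidence ratio = 0.17 / 0.3
= 0.5667

0.5667


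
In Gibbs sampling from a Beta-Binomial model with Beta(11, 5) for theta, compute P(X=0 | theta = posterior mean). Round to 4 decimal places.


Posterior mean = alpha/(alpha+beta) = 11/16 = 0.6875
P(X=0|theta=mean) = 1 - theta = 0.3125

0.3125


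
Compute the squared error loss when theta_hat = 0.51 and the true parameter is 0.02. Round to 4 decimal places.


L = (theta_hat - theta_true)^2
= (0.51 - 0.02)^2
= 0.49^2 = 0.2401

0.2401


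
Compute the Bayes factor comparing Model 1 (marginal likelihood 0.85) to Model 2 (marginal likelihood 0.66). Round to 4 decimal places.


BF12 = marginal likelihood of M1 / marginal likelihood of M2
= 0.85/0.66
= 1.2879

1.2879


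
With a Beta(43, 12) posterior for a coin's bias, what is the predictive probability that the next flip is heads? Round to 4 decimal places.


The predictive probability equals the posterior mean.
P(next = heads) = alpha / (alpha + beta)
= 43 / 55 = 0.7818

0.7818


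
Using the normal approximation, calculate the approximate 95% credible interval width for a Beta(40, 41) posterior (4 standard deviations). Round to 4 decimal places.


Var(Beta) = 40*41/(81^2 * 82) = 0.003
SD = 0.0552
Width ~ 4*SD = 0.2208

0.2208


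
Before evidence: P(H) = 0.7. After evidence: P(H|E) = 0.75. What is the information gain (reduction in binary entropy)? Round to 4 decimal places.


Prior entropy = 0.8813
Posterior entropy = 0.8113
Information gain = 0.8813 - 0.8113 = 0.07

0.07


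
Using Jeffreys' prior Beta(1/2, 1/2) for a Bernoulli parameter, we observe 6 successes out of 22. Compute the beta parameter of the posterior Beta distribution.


Conjugate update: Beta(0.5 + k, 0.5 + n - k).
k = 6, n - k = 16
Posterior beta = 0.5 + (n - k) = 0.5 + 16 = 16.5

16.5


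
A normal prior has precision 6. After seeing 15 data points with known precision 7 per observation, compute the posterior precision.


In the conjugate normal model, precisions add:
tau_posterior = tau_prior + n * tau_data
= 6 + 15*7 = 111

111


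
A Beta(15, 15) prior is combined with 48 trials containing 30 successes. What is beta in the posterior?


In conjugate updating:
beta_posterior = beta_prior + (n - k)
= 15 + (48 - 30)
= 15 + 18 = 33

33


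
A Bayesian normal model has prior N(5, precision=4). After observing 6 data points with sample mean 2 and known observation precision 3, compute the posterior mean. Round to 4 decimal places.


Posterior mean = (prior_precision * prior_mean + n * data_precision * data_mean) / (prior_precision + n * data_precision)
Numerator = 4*5 + 6*3*2 = 56
Denominator = 4 + 6*3 = 22
Posterior mean = 2.5455

2.5455


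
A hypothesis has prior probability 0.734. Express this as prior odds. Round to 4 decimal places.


Odds = P(H) / P(not H) = 0.734 / 0.266
= 2.7594

2.7594


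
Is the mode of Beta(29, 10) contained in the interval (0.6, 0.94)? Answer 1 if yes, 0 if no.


Mode = (a-1)/(a+b-2) = 28/37 = 0.7568
Interval: (0.6, 0.94)
Contains mode? 1

1


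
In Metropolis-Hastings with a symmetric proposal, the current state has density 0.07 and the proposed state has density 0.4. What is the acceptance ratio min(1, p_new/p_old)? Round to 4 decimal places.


Ratio = p_new / p_old = 0.4 / 0.07 = 5.7143
Acceptance = min(1, 5.7143) = 1.0

1.0


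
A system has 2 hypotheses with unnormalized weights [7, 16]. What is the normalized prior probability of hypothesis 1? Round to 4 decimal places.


The normalized prior is the weight divided by the total.
Total weight = 23
P(H1) = 7 / 23 = 0.3043

0.3043


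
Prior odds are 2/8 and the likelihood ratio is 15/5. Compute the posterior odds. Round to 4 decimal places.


Posterior odds = prior odds * likelihood ratio
= (2/8) * (15/5)
= 30 / 40
= 0.75

0.75


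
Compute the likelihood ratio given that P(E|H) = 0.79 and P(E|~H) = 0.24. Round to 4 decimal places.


LR = P(E|H) / P(E|~H)
= 0.79 / 0.24 = 3.2917

3.2917


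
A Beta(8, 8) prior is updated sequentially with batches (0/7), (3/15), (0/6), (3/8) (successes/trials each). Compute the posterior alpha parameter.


Sequential conjugate updating is equivalent to a single batch update.
Total successes across all batches = 6
alpha_posterior = alpha_prior + total_successes = 8 + 6
= 14

14


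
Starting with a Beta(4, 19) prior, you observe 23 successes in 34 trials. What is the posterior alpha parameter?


For a Beta-Binomial conjugate model:
Posterior alpha = prior alpha + number of successes
= 4 + 23 = 27

27


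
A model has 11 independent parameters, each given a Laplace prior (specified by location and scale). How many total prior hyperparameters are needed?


Each Laplace prior needs 2 hyperparameters (location and scale).
Total = 2 * 11 = 22

22


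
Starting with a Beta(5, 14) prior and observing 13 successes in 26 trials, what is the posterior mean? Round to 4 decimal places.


Posterior parameters: alpha = 5 + 13 = 18
beta = 14 + 13 = 27
Posterior mean = alpha / (alpha + beta) = 18 / 45
= 0.4

0.4


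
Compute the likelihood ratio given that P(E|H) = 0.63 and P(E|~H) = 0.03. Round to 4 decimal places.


LR = P(E|H) / P(E|~H)
= 0.63 / 0.03 = 21.0

21.0


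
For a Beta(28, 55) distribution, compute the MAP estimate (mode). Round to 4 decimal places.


MAP = mode = (a-1)/(a+b-2)
= (28-1)/(28+55-2)
= 27/81 = 0.3333

0.3333


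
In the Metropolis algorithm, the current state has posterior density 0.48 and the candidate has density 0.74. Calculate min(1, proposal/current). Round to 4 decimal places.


Ratio = 0.74/0.48 = 1.5417
Acceptance probability = min(1, 1.5417)
= 1.0

1.0


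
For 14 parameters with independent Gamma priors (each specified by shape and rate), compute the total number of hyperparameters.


A Gamma prior has 2 hyperparameters per parameter.
Total = 14 * 2 = 28

28


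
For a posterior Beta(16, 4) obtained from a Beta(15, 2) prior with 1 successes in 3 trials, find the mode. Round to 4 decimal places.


Mode = (alpha - 1) / (alpha + beta - 2)
= 15 / 18
= 0.8333

0.8333


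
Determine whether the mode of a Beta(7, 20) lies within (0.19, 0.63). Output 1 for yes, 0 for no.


First find the mode: (a-1)/(a+b-2) = 0.24
Is 0.24 in (0.19, 0.63)? 1

1


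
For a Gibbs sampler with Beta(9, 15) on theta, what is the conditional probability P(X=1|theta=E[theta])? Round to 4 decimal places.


E[theta] = 9/(9+15) = 0.375
P(X=1|theta) = theta = 0.375

0.375


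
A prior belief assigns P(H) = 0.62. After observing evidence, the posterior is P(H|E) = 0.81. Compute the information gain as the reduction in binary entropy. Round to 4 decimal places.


H(prior) = -0.62*log2(0.62) - 0.38*log2(0.38)
= 0.958
H(post) = -0.81*log2(0.81) - 0.19*log2(0.19)
= 0.7015
IG = 0.958 - 0.7015 = 0.2566

0.2566


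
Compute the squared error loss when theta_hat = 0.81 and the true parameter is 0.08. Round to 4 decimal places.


L = (theta_hat - theta_true)^2
= (0.81 - 0.08)^2
= 0.73^2 = 0.5329

0.5329


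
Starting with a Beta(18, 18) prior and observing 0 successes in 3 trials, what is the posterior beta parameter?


Posterior beta = prior beta + failures
Failures = 3 - 0 = 3
beta_post = 18 + 3 = 21

21


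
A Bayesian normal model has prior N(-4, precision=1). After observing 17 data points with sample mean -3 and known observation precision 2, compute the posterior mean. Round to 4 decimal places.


Posterior mean = (prior_precision * prior_mean + n * data_precision * data_mean) / (prior_precision + n * data_precision)
Numerator = 1*-4 + 17*2*-3 = -106
Denominator = 1 + 17*2 = 35
Posterior mean = -3.0286

-3.0286


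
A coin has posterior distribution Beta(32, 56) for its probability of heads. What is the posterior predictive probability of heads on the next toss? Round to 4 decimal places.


Posterior predictive = E[theta] = alpha/(alpha+beta)
= 32/88
= 0.3636

0.3636


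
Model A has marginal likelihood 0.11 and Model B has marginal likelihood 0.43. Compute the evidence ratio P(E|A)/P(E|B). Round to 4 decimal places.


Evidence ratio = P(E|A) / P(E|B)
= 0.11 / 0.43
= 0.2558

0.2558


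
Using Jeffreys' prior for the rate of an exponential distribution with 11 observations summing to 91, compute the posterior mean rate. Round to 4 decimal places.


Jeffreys' prior leads to posterior Gamma(11, 91).
Mean = 11/91 = 0.1209

0.1209


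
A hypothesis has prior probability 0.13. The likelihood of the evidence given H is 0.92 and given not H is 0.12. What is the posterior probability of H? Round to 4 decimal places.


Using Bayes' theorem:
P(E) = 0.13 * 0.92 + 0.87 * 0.12
P(E) = 0.224
P(H|E) = (0.13 * 0.92) / 0.224 = 0.5339

0.5339


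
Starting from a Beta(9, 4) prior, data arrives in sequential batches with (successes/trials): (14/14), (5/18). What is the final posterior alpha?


In sequential Bayesian updating, we sum all successes.
Total successes = 19
Final alpha = 9 + 19 = 28

28


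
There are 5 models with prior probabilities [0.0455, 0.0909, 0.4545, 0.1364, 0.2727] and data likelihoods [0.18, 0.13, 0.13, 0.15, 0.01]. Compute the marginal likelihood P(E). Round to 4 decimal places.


P(E) = sum over models of P(M_i) * P(E|M_i)
= 0.0455*0.18 + 0.0909*0.13 + 0.4545*0.13 + 0.1364*0.15 + 0.2727*0.01
= 0.1023

0.1023


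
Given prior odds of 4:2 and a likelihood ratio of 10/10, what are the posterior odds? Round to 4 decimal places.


Posterior odds = prior odds * LR
Prior odds = 4/2 = 2.0
LR = 10/10 = 1.0
Posterior odds = 2.0 * 1.0 = 2.0

2.0


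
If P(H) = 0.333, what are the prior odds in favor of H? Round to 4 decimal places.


Prior odds = P(H) / (1 - P(H))
= 0.333 / 0.667
= 0.4993

0.4993


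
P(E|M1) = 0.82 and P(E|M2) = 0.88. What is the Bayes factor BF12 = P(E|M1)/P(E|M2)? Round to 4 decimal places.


Bayes factor BF12 = P(E|M1) / P(E|M2)
= 0.82 / 0.88
= 0.9318

0.9318


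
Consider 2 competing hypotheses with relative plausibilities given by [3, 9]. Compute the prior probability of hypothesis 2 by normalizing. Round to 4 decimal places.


Sum of weights = 3 + 9 = 12
Normalized prior for H2 = 9 / 12
= 0.75

0.75


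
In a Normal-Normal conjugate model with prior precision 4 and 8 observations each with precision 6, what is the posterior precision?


Posterior precision = prior precision + n * observation precision
= 4 + 8 * 6
= 4 + 48 = 52

52


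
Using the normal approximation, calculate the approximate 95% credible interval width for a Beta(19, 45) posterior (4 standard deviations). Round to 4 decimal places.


Var(Beta) = 19*45/(64^2 * 65) = 0.0032
SD = 0.0567
Width ~ 4*SD = 0.2267

0.2267


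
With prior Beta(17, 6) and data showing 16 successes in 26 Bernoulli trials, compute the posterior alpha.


Conjugate update: alpha_posterior = alpha_prior + k
= 17 + 16 = 33

33


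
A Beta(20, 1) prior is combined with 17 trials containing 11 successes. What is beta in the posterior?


In conjugate updating:
beta_posterior = beta_prior + (n - k)
= 1 + (17 - 11)
= 1 + 6 = 7

7


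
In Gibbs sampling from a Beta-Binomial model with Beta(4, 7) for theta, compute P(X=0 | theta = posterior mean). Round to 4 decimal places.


Posterior mean = alpha/(alpha+beta) = 4/11 = 0.3636
P(X=0|theta=mean) = 1 - theta = 0.6364

0.6364


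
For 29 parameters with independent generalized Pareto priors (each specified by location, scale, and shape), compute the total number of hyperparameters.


A generalized Pareto prior has 3 hyperparameters per parameter.
Total = 29 * 3 = 87

87


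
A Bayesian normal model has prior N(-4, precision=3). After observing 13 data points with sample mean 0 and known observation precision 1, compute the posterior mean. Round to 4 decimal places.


Posterior mean = (prior_precision * prior_mean + n * data_precision * data_mean) / (prior_precision + n * data_precision)
Numerator = 3*-4 + 13*1*0 = -12
Denominator = 3 + 13*1 = 16
Posterior mean = -0.75

-0.75


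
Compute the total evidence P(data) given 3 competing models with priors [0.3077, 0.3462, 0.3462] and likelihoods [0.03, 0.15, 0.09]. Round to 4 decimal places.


Marginal likelihood = sum P(model_i) * P(data|model_i)
Model 1: 0.3077 * 0.03 = 0.0092
Model 2: 0.3462 * 0.15 = 0.0519
Model 3: 0.3462 * 0.09 = 0.0312
Total = 0.0923

0.0923


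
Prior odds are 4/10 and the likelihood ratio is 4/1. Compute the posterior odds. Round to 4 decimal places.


Posterior odds = prior odds * likelihood ratio
= (4/10) * (4/1)
= 16 / 10
= 1.6

1.6


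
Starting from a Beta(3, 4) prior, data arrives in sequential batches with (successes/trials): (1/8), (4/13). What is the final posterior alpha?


In sequential Bayesian updating, we sum all successes.
Total successes = 5
Final alpha = 3 + 5 = 8

8


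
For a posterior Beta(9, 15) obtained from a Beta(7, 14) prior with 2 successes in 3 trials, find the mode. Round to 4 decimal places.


Mode = (alpha - 1) / (alpha + beta - 2)
= 8 / 22
= 0.3636

0.3636


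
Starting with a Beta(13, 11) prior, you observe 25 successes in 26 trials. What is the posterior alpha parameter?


For a Beta-Binomial conjugate model:
Posterior alpha = prior alpha + number of successes
= 13 + 25 = 38

38


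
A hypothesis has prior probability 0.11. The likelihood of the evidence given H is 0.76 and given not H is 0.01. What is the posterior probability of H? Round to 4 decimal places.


Using Bayes' theorem:
P(E) = 0.11 * 0.76 + 0.89 * 0.01
P(E) = 0.0925
P(H|E) = (0.11 * 0.76) / 0.0925 = 0.9038

0.9038


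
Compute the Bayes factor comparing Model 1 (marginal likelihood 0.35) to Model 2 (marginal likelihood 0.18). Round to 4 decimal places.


BF12 = marginal likelihood of M1 / marginal likelihood of M2
= 0.35/0.18
= 1.9444

1.9444


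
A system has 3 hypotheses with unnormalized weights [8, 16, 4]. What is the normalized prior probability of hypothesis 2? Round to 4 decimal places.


The normalized prior is the weight divided by the total.
Total weight = 28
P(H2) = 16 / 28 = 0.5714

0.5714


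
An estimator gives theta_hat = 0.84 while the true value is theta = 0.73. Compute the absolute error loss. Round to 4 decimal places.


The absolute error loss is |theta_hat - theta|
= |0.84 - 0.73|
= 0.11

0.11


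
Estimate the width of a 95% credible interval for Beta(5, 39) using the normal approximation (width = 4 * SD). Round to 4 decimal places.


For Beta(a,b): Var = ab/((a+b)^2(a+b+1))
Var = 0.0022, SD = 0.0473
Approximate 95% CI width = 4 * 0.0473 = 0.1892

0.1892


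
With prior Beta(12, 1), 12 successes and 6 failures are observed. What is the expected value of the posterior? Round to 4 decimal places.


Posterior = Beta(24, 7)
E[theta] = alpha/(alpha+beta)
= 24/31 = 0.7742

0.7742


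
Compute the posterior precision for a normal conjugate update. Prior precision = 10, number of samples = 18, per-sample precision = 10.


tau_post = tau_0 + n * tau
= 10 + 18 * 10 = 190

190


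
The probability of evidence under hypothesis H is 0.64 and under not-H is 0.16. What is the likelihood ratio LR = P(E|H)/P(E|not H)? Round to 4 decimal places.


LR = 0.64 / 0.16
= 4.0

4.0


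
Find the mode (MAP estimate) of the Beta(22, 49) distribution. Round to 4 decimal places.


For Beta(a,b) with a,b > 1:
Mode = (a-1)/(a+b-2) = (22-1)/(71-2)
= 21/69 = 0.3043

0.3043


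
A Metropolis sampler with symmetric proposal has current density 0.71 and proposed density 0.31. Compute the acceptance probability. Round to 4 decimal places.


For symmetric proposals, acceptance = min(1, pi(x*)/pi(x))
= min(1, 0.31/0.71)
= min(1, 0.4366) = 0.4366

0.4366


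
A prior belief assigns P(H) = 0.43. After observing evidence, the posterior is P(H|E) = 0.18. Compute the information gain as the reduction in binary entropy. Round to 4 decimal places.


H(prior) = -0.43*log2(0.43) - 0.57*log2(0.57)
= 0.9858
H(post) = -0.18*log2(0.18) - 0.82*log2(0.82)
= 0.6801
IG = 0.9858 - 0.6801 = 0.3057

0.3057


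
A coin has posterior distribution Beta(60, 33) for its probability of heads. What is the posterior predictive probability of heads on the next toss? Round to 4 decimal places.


Posterior predictive = E[theta] = alpha/(alpha+beta)
= 60/93
= 0.6452

0.6452


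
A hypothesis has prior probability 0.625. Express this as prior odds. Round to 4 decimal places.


Odds = P(H) / P(not H) = 0.625 / 0.375
= 1.6667

1.6667


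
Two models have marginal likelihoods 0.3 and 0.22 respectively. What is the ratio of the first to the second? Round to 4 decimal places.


Evidence ratio = 0.3 / 0.22
= 1.3636

1.3636


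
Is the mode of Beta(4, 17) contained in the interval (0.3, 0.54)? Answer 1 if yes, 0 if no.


Mode = (a-1)/(a+b-2) = 3/19 = 0.1579
Interval: (0.3, 0.54)
Contains mode? 0

0


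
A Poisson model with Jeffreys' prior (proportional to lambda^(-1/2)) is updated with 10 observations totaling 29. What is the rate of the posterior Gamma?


Posterior = Gamma(0.5 + S, n)
= Gamma(0.5 + 29, 10)
Posterior rate = 0 + n = 10

10.0


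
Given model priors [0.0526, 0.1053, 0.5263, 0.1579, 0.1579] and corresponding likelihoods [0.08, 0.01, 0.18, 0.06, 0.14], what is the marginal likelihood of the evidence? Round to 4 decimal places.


P(E) = sum_i P(M_i) P(E|M_i)
= 0.0042 + 0.0011 + 0.0947 + 0.0095 + 0.0221
= 0.1316

0.1316


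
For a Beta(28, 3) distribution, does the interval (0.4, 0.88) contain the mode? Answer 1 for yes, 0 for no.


Mode of Beta(a,b) = (a-1)/(a+b-2)
= (28-1)/(28+3-2) = 0.931
Check: 0.4 <= 0.931 <= 0.88?
Result: 0

0


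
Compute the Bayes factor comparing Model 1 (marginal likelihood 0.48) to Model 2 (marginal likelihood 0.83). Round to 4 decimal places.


BF12 = marginal likelihood of M1 / marginal likelihood of M2
= 0.48/0.83
= 0.5783

0.5783


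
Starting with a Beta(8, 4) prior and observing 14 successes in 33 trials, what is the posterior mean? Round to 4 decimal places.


Posterior parameters: alpha = 8 + 14 = 22
beta = 4 + 19 = 23
Posterior mean = alpha / (alpha + beta) = 22 / 45
= 0.4889

0.4889


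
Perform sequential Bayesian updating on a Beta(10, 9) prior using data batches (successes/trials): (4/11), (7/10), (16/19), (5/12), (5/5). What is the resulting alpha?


Accumulate successes: 37
Posterior alpha = prior alpha + sum of successes
= 10 + 37 = 47

47


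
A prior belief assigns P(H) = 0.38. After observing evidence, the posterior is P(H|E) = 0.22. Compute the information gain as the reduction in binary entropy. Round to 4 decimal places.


H(prior) = -0.38*log2(0.38) - 0.62*log2(0.62)
= 0.958
H(post) = -0.22*log2(0.22) - 0.78*log2(0.78)
= 0.7602
IG = 0.958 - 0.7602 = 0.1979

0.1979


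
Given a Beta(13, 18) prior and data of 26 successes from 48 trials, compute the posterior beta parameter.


Number of failures = 48 - 26 = 22
Posterior beta = 18 + 22 = 40

40


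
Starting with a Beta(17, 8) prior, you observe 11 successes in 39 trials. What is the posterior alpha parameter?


For a Beta-Binomial conjugate model:
Posterior alpha = prior alpha + number of successes
= 17 + 11 = 28

28


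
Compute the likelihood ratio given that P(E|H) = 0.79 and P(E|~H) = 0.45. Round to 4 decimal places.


LR = P(E|H) / P(E|~H)
= 0.79 / 0.45 = 1.7556

1.7556


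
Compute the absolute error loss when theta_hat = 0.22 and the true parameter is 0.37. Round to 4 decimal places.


L = |theta_hat - theta_true|
= |0.22 - 0.37| = 0.15

0.15


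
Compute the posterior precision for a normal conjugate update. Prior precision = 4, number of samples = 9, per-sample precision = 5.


tau_post = tau_0 + n * tau
= 4 + 9 * 5 = 49

49


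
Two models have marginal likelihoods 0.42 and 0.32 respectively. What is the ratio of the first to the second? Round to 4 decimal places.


Evidence ratio = 0.42 / 0.32
= 1.3125

1.3125


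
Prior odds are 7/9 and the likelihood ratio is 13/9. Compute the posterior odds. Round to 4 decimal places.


Posterior odds = prior odds * likelihood ratio
= (7/9) * (13/9)
= 91 / 81
= 1.1235

1.1235


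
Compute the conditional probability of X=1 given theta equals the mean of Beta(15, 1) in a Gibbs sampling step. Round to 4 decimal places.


Mean of Beta(15, 1) = 0.9375
P(X=1 | theta=0.9375) = 0.9375

0.9375


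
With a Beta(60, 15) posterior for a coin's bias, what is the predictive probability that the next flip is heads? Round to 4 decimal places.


The predictive probability equals the posterior mean.
P(next = heads) = alpha / (alpha + beta)
= 60 / 75 = 0.8

0.8


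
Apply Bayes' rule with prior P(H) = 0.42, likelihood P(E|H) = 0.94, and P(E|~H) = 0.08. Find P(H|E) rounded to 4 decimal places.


Step 1: Compute marginal P(E) = P(E|H)P(H) + P(E|~H)P(~H)
= 0.94*0.42 + 0.08*0.58 = 0.4412
Step 2: P(H|E) = P(E|H)P(H)/P(E) = 0.3948/0.4412
= 0.8948

0.8948


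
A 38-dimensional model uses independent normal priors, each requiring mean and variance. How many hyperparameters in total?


Per parameter: 2 (mean and variance).
Total = 38 * 2 = 76

76


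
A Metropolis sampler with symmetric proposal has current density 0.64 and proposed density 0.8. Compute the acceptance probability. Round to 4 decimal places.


For symmetric proposals, acceptance = min(1, pi(x*)/pi(x))
= min(1, 0.8/0.64)
= min(1, 1.25) = 1.0

1.0


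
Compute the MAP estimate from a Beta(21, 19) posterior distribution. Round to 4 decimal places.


MAP = mode of Beta distribution
= (alpha - 1)/(alpha + beta - 2)
= (21-1)/(21+19-2)
= 20/38 = 0.5263

0.5263


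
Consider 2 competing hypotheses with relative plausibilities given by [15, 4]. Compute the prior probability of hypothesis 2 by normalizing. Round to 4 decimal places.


Sum of weights = 15 + 4 = 19
Normalized prior for H2 = 4 / 19
= 0.2105

0.2105


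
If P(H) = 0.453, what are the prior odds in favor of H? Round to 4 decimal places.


Prior odds = P(H) / (1 - P(H))
= 0.453 / 0.547
= 0.8282

0.8282


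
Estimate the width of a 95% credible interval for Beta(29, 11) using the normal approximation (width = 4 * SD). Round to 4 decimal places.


For Beta(a,b): Var = ab/((a+b)^2(a+b+1))
Var = 0.0049, SD = 0.0697
Approximate 95% CI width = 4 * 0.0697 = 0.2789

0.2789


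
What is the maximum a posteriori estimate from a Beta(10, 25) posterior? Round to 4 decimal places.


The MAP estimate equals the mode of the distribution.
Mode of Beta(a,b) = (a-1)/(a+b-2)
= 9/33
= 0.2727

0.2727


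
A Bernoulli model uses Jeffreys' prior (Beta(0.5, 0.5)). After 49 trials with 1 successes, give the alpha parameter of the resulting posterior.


Posterior = Beta(prior_alpha + successes, prior_beta + failures)
= Beta(0.5 + 1, 0.5 + 48)
Posterior alpha = 0.5 + k = 0.5 + 1 = 1.5

1.5


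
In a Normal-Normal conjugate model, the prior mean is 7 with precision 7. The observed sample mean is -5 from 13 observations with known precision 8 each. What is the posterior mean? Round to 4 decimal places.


Posterior precision = tau0 + n*tau = 7 + 13*8 = 111
Posterior mean = (tau0*mu0 + n*tau*xbar) / posterior_precision
= (7*7 + 13*8*-5) / 111
= -471 / 111 = -4.2432

-4.2432


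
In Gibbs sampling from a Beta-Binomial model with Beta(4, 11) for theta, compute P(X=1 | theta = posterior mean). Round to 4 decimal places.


Posterior mean = alpha/(alpha+beta) = 4/15 = 0.2667
P(X=1|theta=mean) = theta = 0.2667

0.2667


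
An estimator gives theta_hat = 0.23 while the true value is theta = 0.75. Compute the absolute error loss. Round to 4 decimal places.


The absolute error loss is |theta_hat - theta|
= |0.23 - 0.75|
= 0.52

0.52


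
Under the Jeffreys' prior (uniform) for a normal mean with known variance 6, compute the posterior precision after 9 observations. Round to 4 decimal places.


Prior precision = 0 (flat prior).
Post. prec. = 0 + n/var = 9/6 = 1.5

1.5


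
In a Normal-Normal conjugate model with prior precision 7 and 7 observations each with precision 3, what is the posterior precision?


Posterior precision = prior precision + n * observation precision
= 7 + 7 * 3
= 7 + 21 = 28

28


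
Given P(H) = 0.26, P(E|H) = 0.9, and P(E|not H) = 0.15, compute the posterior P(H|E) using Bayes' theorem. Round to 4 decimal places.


By Bayes' theorem: P(H|E) = P(E|H)*P(H) / P(E)
P(E) = P(E|H)*P(H) + P(E|not H)*P(not H)
P(E) = 0.9*0.26 + 0.15*0.74 = 0.345
P(H|E) = 0.9*0.26 / 0.345 = 0.6783

0.6783


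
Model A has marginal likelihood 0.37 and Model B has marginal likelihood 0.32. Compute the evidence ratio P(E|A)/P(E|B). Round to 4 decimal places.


Evidence ratio = P(E|A) / P(E|B)
= 0.37 / 0.32
= 1.1562

1.1562


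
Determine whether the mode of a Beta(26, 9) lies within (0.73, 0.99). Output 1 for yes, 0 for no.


First find the mode: (a-1)/(a+b-2) = 0.7576
Is 0.7576 in (0.73, 0.99)? 1

1


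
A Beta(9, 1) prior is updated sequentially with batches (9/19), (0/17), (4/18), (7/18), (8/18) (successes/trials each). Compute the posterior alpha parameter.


Sequential conjugate updating is equivalent to a single batch update.
Total successes across all batches = 28
alpha_posterior = alpha_prior + total_successes = 9 + 28
= 37

37


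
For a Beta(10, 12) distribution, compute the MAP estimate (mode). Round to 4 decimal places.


MAP = mode = (a-1)/(a+b-2)
= (10-1)/(10+12-2)
= 9/20 = 0.45

0.45


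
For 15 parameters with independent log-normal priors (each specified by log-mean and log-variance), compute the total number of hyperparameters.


A log-normal prior has 2 hyperparameters per parameter.
Total = 15 * 2 = 30

30


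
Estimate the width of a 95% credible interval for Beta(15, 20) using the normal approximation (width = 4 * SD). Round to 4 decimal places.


For Beta(a,b): Var = ab/((a+b)^2(a+b+1))
Var = 0.0068, SD = 0.0825
Approximate 95% CI width = 4 * 0.0825 = 0.3299

0.3299


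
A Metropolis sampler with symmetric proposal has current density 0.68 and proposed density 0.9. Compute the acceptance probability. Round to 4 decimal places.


For symmetric proposals, acceptance = min(1, pi(x*)/pi(x))
= min(1, 0.9/0.68)
= min(1, 1.3235) = 1.0

1.0


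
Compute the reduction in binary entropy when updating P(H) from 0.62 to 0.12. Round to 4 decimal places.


H_before = -p*log2(p) - (1-p)*log2(1-p) for p=0.62: 0.958
H_after for p=0.12: 0.5294
Reduction = 0.958 - 0.5294 = 0.4287

0.4287


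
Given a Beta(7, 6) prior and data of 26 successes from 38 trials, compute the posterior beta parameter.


Number of failures = 38 - 26 = 12
Posterior beta = 6 + 12 = 18

18


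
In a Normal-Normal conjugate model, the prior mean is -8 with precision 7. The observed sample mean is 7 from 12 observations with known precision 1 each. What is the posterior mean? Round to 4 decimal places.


Posterior precision = tau0 + n*tau = 7 + 12*1 = 19
Posterior mean = (tau0*mu0 + n*tau*xbar) / posterior_precision
= (7*-8 + 12*1*7) / 19
= 28 / 19 = 1.4737

1.4737


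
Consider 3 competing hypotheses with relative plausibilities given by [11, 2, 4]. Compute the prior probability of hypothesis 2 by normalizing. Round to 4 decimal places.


Sum of weights = 11 + 2 + 4 = 17
Normalized prior for H2 = 2 / 17
= 0.1176

0.1176


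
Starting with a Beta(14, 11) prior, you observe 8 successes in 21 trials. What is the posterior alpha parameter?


For a Beta-Binomial conjugate model:
Posterior alpha = prior alpha + number of successes
= 14 + 8 = 22

22
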